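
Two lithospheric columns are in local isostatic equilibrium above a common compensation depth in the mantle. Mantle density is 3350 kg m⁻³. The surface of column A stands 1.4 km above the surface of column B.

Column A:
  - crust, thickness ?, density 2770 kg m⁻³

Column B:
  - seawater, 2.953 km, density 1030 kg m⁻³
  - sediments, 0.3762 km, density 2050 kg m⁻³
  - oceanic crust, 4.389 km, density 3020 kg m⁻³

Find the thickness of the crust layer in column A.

23.2 km

Take the compensation level at the base of the deeper column (depth z_c below the surface of column A) and equate Σ ρ_i t_i down to z_c; mantle fills any gap and the z_c terms cancel.
Column A: x×2770 + (z_c − 0 − x)×3350
Column B: 1.4×0 + 2.953×1030 + 0.3762×2050 + 4.389×3020 + (z_c − 1.4 − 7.7182)×3350
The z_c×3350 term appears on both sides and cancels. Collect the known terms of each column as K = Σ(ρt)_known − 3350 × (depth of known layers): K_A = 0 − 3350×0 = 0; K_B = 17067.58 − 3350×(1.4 + 7.7182) = −13478.39.
Balance: K_A − x×(3350 − 2770) = K_B, so x = (K_A − K_B)/(3350 − 2770) = 13478.4/580 = 23.2 km.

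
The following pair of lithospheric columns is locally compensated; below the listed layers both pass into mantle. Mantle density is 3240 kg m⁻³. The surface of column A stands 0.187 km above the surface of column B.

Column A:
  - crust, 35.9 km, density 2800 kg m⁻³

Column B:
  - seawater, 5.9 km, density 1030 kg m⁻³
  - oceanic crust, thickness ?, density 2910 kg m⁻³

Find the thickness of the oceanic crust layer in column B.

6.52 km

Take the compensation level at the base of the deeper column (depth z_c below the surface of column A) and equate Σ ρ_i t_i down to z_c; mantle fills any gap and the z_c terms cancel.
Column A: 35.9×2800 + (z_c − 35.9)×3240
Column B: 0.187×0 + 5.9×1030 + x×2910 + (z_c − 0.187 − 5.9 − x)×3240
The z_c×3240 term appears on both sides and cancels. Collect the known terms of each column as K = Σ(ρt)_known − 3240 × (depth of known layers): K_A = 100520 − 3240×35.9 = −15796; K_B = 6077 − 3240×(0.187 + 5.9) = −13644.88.
Balance: K_A = K_B − x×(3240 − 2910), so x = (K_B − K_A)/(3240 − 2910) = 2151.12/330 = 6.52 km.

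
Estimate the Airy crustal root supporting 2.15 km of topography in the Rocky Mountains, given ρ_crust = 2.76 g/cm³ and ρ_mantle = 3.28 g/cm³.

11.4 km

By Archimedes' principle applied to the lithosphere: the weight of the topography is balanced by the buoyancy of the root, ρ_c h = (ρ_m − ρ_c) r.
r = h · ρ_c / (ρ_m − ρ_c) = 2.15 km × 2.76 / (3.28 − 2.76) = 11.4 km.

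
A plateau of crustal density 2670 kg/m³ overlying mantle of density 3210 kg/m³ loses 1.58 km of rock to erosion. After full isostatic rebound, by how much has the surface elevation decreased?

0.266 km

Rebound u = e ρ_c/ρ_m = 1.58 km × 2670/3210 = 1.314 km.
Net surface drop = e − u = 1.58 km − 1.314 km = e (ρ_m − ρ_c)/ρ_m = 0.266 km.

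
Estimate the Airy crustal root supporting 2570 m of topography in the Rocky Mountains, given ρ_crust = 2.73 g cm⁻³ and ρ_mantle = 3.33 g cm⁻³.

Balancing pressure at the compensation depth: the weight of the topography is balanced by the buoyancy of the root, ρ_c h = (ρ_m − ρ_c) r.
r = h · ρ_c / (ρ_m − ρ_c) = 2570 m × 2.73 / (3.33 − 2.73) = 11700 m.

11700 m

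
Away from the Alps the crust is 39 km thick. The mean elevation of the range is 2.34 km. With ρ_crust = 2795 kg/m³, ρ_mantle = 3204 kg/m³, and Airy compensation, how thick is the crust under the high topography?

57.3 km

Root depth r = h ρ_c / (ρ_m − ρ_c) = 2.34 km × 2795 / 409 = 15.99 km.
Total thickness = T + h + r = 39 km + 2.34 km + 15.99 km = 57.3 km.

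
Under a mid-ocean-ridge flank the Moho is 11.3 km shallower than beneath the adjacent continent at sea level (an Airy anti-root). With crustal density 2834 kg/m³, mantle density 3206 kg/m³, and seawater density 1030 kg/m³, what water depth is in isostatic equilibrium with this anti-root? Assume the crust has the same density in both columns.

Replacing a thickness d of crust by seawater at the top must be balanced by replacing crust with mantle at the base: d (ρ_c − ρ_w) = a (ρ_m − ρ_c).
d = a (ρ_m − ρ_c)/(ρ_c − ρ_w) = 11.3 km × 372/1804 = 2.33 km.

2.33 km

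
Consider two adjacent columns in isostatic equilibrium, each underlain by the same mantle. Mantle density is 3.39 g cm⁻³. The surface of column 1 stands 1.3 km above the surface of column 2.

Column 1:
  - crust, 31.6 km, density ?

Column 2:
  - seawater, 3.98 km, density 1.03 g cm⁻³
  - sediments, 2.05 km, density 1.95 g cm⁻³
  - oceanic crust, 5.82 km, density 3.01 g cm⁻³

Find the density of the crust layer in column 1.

2.79 g cm⁻³

Take the compensation level at the base of the deeper column (depth z_c below the surface of column 1) and equate Σ ρ_i t_i down to z_c; mantle fills any gap and the z_c terms cancel.
Column 1: 31.6×ρ + (z_c − 31.6)×3.39
Column 2: 1.3×0 + 3.98×1.03 + 2.05×1.95 + 5.82×3.01 + (z_c − 1.3 − 11.85)×3.39
The z_c×3.39 term appears on both sides and cancels. Collect the known terms of each column as K = Σ(ρt)_known − 3.39 × (depth of known layers): K_1 = 0 − 3.39×31.6 = −107.124; K_2 = 25.6151 − 3.39×(1.3 + 11.85) = −18.9634.
Balance: K_1 + 31.6×ρ = K_2, so ρ = (K_2 − K_1)/31.6 = 88.1606/31.6 = 2.79 g cm⁻³.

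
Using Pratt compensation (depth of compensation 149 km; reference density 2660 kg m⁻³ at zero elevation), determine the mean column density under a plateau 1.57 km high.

Pratt balance: ρ_ref D = ρ (D + h).
ρ = ρ_ref D/(D + h) = 2660 × 149 km/(149 km + 1.57 km) = 2630 kg m⁻³.

2630 kg m⁻³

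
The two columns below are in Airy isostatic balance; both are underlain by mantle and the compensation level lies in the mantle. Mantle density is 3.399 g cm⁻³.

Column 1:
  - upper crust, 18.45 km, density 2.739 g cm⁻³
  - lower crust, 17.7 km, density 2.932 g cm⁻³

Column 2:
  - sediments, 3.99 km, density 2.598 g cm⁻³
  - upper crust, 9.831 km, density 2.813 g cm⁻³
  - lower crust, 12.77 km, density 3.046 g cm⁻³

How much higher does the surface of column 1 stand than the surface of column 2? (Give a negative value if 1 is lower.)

For any compensation level in the mantle, the mantle terms cancel and isostasy reduces to e = (Σt_1 − Σt_2) − (Σ(ρt)_1 − Σ(ρt)_2) / ρ_m.
Σt_1 = 36.15 km; Σt_2 = 26.591 km; Σ(ρt)_1 = 102.43095; Σ(ρt)_2 = 76.918043 (in km·g cm⁻³).
e = (36.15 − 26.591) − (102.43095 − 76.918043) / 3.399 = 2.05 km.

2.05 km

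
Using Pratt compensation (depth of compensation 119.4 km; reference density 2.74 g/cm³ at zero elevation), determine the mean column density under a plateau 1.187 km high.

2.71 g/cm³

Pratt balance: ρ_ref D = ρ (D + h).
ρ = ρ_ref D/(D + h) = 2.74 × 119.4 km/(119.4 km + 1.187 km) = 2.71 g/cm³.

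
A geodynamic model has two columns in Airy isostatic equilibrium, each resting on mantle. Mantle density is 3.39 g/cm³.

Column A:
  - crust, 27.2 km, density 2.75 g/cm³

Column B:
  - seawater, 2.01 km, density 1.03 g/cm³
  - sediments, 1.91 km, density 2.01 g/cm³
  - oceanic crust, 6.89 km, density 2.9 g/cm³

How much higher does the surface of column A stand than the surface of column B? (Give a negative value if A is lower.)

For any compensation level in the mantle, the mantle terms cancel and isostasy reduces to e = (Σt_A − Σt_B) − (Σ(ρt)_A − Σ(ρt)_B) / ρ_m.
Σt_A = 27.2 km; Σt_B = 10.81 km; Σ(ρt)_A = 74.8; Σ(ρt)_B = 25.8904 (in km·g/cm³).
e = (27.2 − 10.81) − (74.8 − 25.8904) / 3.39 = 1.96 km.

1.96 km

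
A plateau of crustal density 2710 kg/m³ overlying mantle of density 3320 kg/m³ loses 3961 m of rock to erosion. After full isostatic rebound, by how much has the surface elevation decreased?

728 m

Rebound u = e ρ_c/ρ_m = 3961 m × 2710/3320 = 3233 m.
Net surface drop = e − u = 3961 m − 3233 m = e (ρ_m − ρ_c)/ρ_m = 728 m.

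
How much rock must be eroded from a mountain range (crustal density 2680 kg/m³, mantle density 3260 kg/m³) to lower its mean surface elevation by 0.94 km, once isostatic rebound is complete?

Net drop Δ = e − u = e − e ρ_c/ρ_m = e (ρ_m − ρ_c)/ρ_m.
e = Δ ρ_m/(ρ_m − ρ_c) = 0.94 km × 3260/580 = 5.28 km.

5.28 km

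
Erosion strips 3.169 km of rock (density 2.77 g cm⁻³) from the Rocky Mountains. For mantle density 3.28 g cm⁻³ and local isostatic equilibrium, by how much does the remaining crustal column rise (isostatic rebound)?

Unloading: uplift u = e ρ_c/ρ_m = 3.169 km × 2.77/3.28 = 2.68 km.

2.68 km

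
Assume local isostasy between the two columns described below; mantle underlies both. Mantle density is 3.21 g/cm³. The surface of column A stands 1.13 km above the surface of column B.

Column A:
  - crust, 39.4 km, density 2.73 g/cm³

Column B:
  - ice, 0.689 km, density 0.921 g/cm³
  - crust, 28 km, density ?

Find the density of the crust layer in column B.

Take the compensation level at the base of the deeper column (depth z_c below the surface of column A) and equate Σ ρ_i t_i down to z_c; mantle fills any gap and the z_c terms cancel.
Column A: 39.4×2.73 + (z_c − 39.4)×3.21
Column B: 1.13×0 + 0.689×0.921 + 28×ρ + (z_c − 1.13 − 28.689)×3.21
The z_c×3.21 term appears on both sides and cancels. Collect the known terms of each column as K = Σ(ρt)_known − 3.21 × (depth of known layers): K_A = 107.562 − 3.21×39.4 = −18.912; K_B = 0.634569 − 3.21×(1.13 + 28.689) = −95.084421.
Balance: K_A = K_B + 28×ρ, so ρ = (K_A − K_B)/28 = 76.1724/28 = 2.72 g/cm³.

2.72 g/cm³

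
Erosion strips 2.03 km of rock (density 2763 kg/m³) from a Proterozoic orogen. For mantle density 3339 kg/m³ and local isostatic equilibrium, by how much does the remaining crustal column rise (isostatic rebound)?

1.68 km

Unloading: uplift u = e ρ_c/ρ_m = 2.03 km × 2763/3339 = 1.68 km.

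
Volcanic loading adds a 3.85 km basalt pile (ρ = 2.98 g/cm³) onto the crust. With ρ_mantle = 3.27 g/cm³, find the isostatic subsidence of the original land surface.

Subaerial loading: s = t ρ_load / ρ_m.
s = 3.85 km × 2.98/3.27 = 3.51 km.

3.51 km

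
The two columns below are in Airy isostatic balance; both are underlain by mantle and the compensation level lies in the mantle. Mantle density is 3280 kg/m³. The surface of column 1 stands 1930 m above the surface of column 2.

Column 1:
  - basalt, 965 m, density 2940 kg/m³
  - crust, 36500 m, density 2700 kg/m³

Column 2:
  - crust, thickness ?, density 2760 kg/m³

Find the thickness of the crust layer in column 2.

Take the compensation level at the base of the deeper column (depth z_c below the surface of column 1) and equate Σ ρ_i t_i down to z_c; mantle fills any gap and the z_c terms cancel.
Column 1: 965×2940 + 36500×2700 + (z_c − 37465)×3280
Column 2: 1930×0 + x×2760 + (z_c − 1930 − 0 − x)×3280
The z_c×3280 term appears on both sides and cancels. Collect the known terms of each column as K = Σ(ρt)_known − 3280 × (depth of known layers): K_1 = 101387100 − 3280×37465 = −21498100; K_2 = 0 − 3280×(1930 + 0) = −6330400.
Balance: K_1 = K_2 − x×(3280 − 2760), so x = (K_2 − K_1)/(3280 − 2760) = 15167700/520 = 29200 m.

29200 m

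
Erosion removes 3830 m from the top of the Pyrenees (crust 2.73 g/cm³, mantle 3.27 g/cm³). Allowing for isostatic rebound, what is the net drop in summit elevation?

632 m

Rebound u = e ρ_c/ρ_m = 3830 m × 2.73/3.27 = 3198 m.
Net surface drop = e − u = 3830 m − 3198 m = e (ρ_m − ρ_c)/ρ_m = 632 m.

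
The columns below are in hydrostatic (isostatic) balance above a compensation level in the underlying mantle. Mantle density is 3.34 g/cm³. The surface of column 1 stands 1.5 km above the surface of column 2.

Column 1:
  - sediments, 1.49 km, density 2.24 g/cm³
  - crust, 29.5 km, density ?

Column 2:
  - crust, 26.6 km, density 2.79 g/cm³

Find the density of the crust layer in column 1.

Take the compensation level at the base of the deeper column (depth z_c below the surface of column 1) and equate Σ ρ_i t_i down to z_c; mantle fills any gap and the z_c terms cancel.
Column 1: 1.49×2.24 + 29.5×ρ + (z_c − 30.99)×3.34
Column 2: 1.5×0 + 26.6×2.79 + (z_c − 1.5 − 26.6)×3.34
The z_c×3.34 term appears on both sides and cancels. Collect the known terms of each column as K = Σ(ρt)_known − 3.34 × (depth of known layers): K_1 = 3.3376 − 3.34×30.99 = −100.169; K_2 = 74.214 − 3.34×(1.5 + 26.6) = −19.64.
Balance: K_1 + 29.5×ρ = K_2, so ρ = (K_2 − K_1)/29.5 = 80.529/29.5 = 2.73 g/cm³.

2.73 g/cm³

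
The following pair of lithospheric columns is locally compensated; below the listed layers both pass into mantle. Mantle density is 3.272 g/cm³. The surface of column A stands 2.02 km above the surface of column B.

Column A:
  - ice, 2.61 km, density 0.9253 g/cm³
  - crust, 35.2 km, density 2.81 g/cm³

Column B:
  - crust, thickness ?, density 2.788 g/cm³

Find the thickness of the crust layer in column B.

32.6 km

Take the compensation level at the base of the deeper column (depth z_c below the surface of column A) and equate Σ ρ_i t_i down to z_c; mantle fills any gap and the z_c terms cancel.
Column A: 2.61×0.9253 + 35.2×2.81 + (z_c − 37.81)×3.272
Column B: 2.02×0 + x×2.788 + (z_c − 2.02 − 0 − x)×3.272
The z_c×3.272 term appears on both sides and cancels. Collect the known terms of each column as K = Σ(ρt)_known − 3.272 × (depth of known layers): K_A = 101.327033 − 3.272×37.81 = −22.387287; K_B = 0 − 3.272×(2.02 + 0) = −6.60944.
Balance: K_A = K_B − x×(3.272 − 2.788), so x = (K_B − K_A)/(3.272 − 2.788) = 15.7778/0.484 = 32.6 km.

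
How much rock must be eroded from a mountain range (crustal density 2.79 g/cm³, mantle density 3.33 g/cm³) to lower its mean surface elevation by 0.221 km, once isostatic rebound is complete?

1.36 km

Net drop Δ = e − u = e − e ρ_c/ρ_m = e (ρ_m − ρ_c)/ρ_m.
e = Δ ρ_m/(ρ_m − ρ_c) = 0.221 km × 3.33/0.54 = 1.36 km.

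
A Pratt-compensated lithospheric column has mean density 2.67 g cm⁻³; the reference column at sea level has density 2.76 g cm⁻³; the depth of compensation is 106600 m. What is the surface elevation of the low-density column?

ρ_ref D = ρ (D + h) → h = D (ρ_ref − ρ)/ρ.
h = 106600 m × (2.76 − 2.67)/2.67 = 3590 m.

3590 m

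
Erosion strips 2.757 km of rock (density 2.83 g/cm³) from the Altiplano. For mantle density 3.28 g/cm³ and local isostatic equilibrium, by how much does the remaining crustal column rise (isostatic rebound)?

2.38 km

Unloading: uplift u = e ρ_c/ρ_m = 2.757 km × 2.83/3.28 = 2.38 km.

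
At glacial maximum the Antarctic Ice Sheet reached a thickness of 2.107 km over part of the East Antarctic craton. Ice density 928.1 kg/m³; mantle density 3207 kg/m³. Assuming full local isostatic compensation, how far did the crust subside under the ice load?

0.61 km

Isostatic balance requires: the ice load ρ_ice t is balanced by mantle displaced below, ρ_m s.
s = t ρ_ice / ρ_m = 2.107 km × 928.1/3207 = 0.61 km.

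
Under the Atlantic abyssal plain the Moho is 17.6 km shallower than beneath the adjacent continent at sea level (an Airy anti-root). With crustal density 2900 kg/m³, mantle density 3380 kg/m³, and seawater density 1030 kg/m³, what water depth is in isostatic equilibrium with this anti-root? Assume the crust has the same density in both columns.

4.52 km

Replacing a thickness d of crust by seawater at the top must be balanced by replacing crust with mantle at the base: d (ρ_c − ρ_w) = a (ρ_m − ρ_c).
d = a (ρ_m − ρ_c)/(ρ_c − ρ_w) = 17.6 km × 480/1870 = 4.52 km.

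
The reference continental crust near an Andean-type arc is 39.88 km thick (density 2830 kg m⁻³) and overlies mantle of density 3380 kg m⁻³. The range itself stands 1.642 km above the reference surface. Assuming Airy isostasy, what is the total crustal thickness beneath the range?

50 km

Root depth r = h ρ_c / (ρ_m − ρ_c) = 1.642 km × 2830 / 550 = 8.449 km.
Total thickness = T + h + r = 39.88 km + 1.642 km + 8.449 km = 50 km.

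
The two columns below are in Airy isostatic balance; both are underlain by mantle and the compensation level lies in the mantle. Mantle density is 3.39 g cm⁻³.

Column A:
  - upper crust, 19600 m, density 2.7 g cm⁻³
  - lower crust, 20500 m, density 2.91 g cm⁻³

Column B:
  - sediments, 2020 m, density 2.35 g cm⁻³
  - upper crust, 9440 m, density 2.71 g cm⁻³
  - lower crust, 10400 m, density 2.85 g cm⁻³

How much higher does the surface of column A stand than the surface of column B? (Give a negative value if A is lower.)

2720 m

For any compensation level in the mantle, the mantle terms cancel and isostasy reduces to e = (Σt_A − Σt_B) − (Σ(ρt)_A − Σ(ρt)_B) / ρ_m.
Σt_A = 40100 m; Σt_B = 21860 m; Σ(ρt)_A = 112575; Σ(ρt)_B = 59969.4 (in m·g cm⁻³).
e = (40100 − 21860) − (112575 − 59969.4) / 3.39 = 2720 m.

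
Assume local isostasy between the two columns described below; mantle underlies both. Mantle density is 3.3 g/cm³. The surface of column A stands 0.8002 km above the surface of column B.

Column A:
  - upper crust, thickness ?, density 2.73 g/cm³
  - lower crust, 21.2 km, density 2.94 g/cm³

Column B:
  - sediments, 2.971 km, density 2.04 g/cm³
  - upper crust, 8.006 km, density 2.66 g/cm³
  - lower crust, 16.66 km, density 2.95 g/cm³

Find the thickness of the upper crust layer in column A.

Take the compensation level at the base of the deeper column (depth z_c below the surface of column A) and equate Σ ρ_i t_i down to z_c; mantle fills any gap and the z_c terms cancel.
Column A: x×2.73 + 21.2×2.94 + (z_c − 21.2 − x)×3.3
Column B: 0.8002×0 + 2.971×2.04 + 8.006×2.66 + 16.66×2.95 + (z_c − 0.8002 − 27.637)×3.3
The z_c×3.3 term appears on both sides and cancels. Collect the known terms of each column as K = Σ(ρt)_known − 3.3 × (depth of known layers): K_A = 62.328 − 3.3×21.2 = −7.632; K_B = 76.5038 − 3.3×(0.8002 + 27.637) = −17.33896.
Balance: K_A − x×(3.3 − 2.73) = K_B, so x = (K_A − K_B)/(3.3 − 2.73) = 9.70696/0.57 = 17 km.

17 km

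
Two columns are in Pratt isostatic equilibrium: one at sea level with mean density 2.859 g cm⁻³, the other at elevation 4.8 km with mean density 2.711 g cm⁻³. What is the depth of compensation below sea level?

ρ_ref D = ρ (D + h) → D (ρ_ref − ρ) = ρ h.
D = ρ h/(ρ_ref − ρ) = 2.711 × 4.8 km/(2.859 − 2.711) = 87.9 km.

87.9 km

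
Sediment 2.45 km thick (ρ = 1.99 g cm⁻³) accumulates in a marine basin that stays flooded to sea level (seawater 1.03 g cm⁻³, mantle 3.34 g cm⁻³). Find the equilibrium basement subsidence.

Submarine loading: the sediment displaces seawater, and the subsidence is in turn flooded, so s (ρ_m − ρ_w) = t (ρ_sed − ρ_w).
s = 2.45 km × (1.99 − 1.03) / (3.34 − 1.03) = 1.02 km.

1.02 km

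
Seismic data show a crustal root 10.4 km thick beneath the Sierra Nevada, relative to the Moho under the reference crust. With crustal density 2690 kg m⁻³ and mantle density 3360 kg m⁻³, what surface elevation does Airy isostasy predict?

For local isostatic compensation: ρ_c h = (ρ_m − ρ_c) r.
h = r (ρ_m − ρ_c) / ρ_c = 10.4 km × (3360 − 2690) / 2690 = 2.59 km.

2.59 km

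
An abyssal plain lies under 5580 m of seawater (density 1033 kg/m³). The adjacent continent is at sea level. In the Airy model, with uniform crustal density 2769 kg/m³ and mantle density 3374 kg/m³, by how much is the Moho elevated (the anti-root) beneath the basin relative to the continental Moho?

In Airy isostatic equilibrium: replacing crust with seawater at the top is compensated by replacing crust with mantle at the base: d (ρ_c − ρ_w) = a (ρ_m − ρ_c).
a = d (ρ_c − ρ_w)/(ρ_m − ρ_c) = 5580 m × 1736/605 = 16000 m.

16000 m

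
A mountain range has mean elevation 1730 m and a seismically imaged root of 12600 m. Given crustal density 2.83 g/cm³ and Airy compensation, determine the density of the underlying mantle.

3.22 g/cm³

Airy balance: ρ_c h = (ρ_m − ρ_c) r → ρ_m = ρ_c (1 + h/r).
ρ_m = 2.83 × (1 + 1730 m/12600 m) = 3.22 g/cm³.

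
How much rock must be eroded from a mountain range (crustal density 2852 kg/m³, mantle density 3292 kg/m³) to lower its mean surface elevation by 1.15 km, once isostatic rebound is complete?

Net drop Δ = e − u = e − e ρ_c/ρ_m = e (ρ_m − ρ_c)/ρ_m.
e = Δ ρ_m/(ρ_m − ρ_c) = 1.15 km × 3292/440 = 8.6 km.

8.6 km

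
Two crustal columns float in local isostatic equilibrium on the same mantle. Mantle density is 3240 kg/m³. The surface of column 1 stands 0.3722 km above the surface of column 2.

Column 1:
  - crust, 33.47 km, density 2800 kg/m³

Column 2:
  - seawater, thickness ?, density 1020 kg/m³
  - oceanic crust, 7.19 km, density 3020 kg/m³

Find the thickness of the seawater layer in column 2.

Take the compensation level at the base of the deeper column (depth z_c below the surface of column 1) and equate Σ ρ_i t_i down to z_c; mantle fills any gap and the z_c terms cancel.
Column 1: 33.47×2800 + (z_c − 33.47)×3240
Column 2: 0.3722×0 + x×1020 + 7.19×3020 + (z_c − 0.3722 − 7.19 − x)×3240
The z_c×3240 term appears on both sides and cancels. Collect the known terms of each column as K = Σ(ρt)_known − 3240 × (depth of known layers): K_1 = 93716 − 3240×33.47 = −14726.8; K_2 = 21713.8 − 3240×(0.3722 + 7.19) = −2787.728.
Balance: K_1 = K_2 − x×(3240 − 1020), so x = (K_2 − K_1)/(3240 − 1020) = 11939.1/2220 = 5.38 km.

5.38 km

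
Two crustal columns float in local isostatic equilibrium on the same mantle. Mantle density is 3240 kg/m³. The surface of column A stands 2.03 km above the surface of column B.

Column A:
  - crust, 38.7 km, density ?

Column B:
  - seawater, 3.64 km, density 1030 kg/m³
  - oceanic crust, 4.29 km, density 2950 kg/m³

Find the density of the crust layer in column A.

2830 kg/m³

Take the compensation level at the base of the deeper column (depth z_c below the surface of column A) and equate Σ ρ_i t_i down to z_c; mantle fills any gap and the z_c terms cancel.
Column A: 38.7×ρ + (z_c − 38.7)×3240
Column B: 2.03×0 + 3.64×1030 + 4.29×2950 + (z_c − 2.03 − 7.93)×3240
The z_c×3240 term appears on both sides and cancels. Collect the known terms of each column as K = Σ(ρt)_known − 3240 × (depth of known layers): K_A = 0 − 3240×38.7 = −125388; K_B = 16404.7 − 3240×(2.03 + 7.93) = −15865.7.
Balance: K_A + 38.7×ρ = K_B, so ρ = (K_B − K_A)/38.7 = 109522/38.7 = 2830 kg/m³.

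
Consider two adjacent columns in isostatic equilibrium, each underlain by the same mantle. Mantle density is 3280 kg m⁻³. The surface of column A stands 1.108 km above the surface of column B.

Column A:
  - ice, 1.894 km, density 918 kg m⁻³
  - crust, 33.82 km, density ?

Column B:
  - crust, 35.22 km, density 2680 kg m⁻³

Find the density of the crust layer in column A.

2680 kg m⁻³

Take the compensation level at the base of the deeper column (depth z_c below the surface of column A) and equate Σ ρ_i t_i down to z_c; mantle fills any gap and the z_c terms cancel.
Column A: 1.894×918 + 33.82×ρ + (z_c − 35.714)×3280
Column B: 1.108×0 + 35.22×2680 + (z_c − 1.108 − 35.22)×3280
The z_c×3280 term appears on both sides and cancels. Collect the known terms of each column as K = Σ(ρt)_known − 3280 × (depth of known layers): K_A = 1738.692 − 3280×35.714 = −115403.228; K_B = 94389.6 − 3280×(1.108 + 35.22) = −24766.24.
Balance: K_A + 33.82×ρ = K_B, so ρ = (K_B − K_A)/33.82 = 90637/33.82 = 2680 kg m⁻³.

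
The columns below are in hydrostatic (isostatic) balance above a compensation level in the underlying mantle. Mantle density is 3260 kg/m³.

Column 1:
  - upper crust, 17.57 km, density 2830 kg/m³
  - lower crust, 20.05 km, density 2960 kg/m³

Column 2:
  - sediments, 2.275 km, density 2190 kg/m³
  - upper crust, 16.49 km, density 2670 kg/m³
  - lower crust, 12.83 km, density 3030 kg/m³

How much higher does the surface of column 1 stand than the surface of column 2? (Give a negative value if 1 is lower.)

−0.474 km

For any compensation level in the mantle, the mantle terms cancel and isostasy reduces to e = (Σt_1 − Σt_2) − (Σ(ρt)_1 − Σ(ρt)_2) / ρ_m.
Σt_1 = 37.62 km; Σt_2 = 31.595 km; Σ(ρt)_1 = 109071.1; Σ(ρt)_2 = 87885.45 (in km·kg/m³).
e = (37.62 − 31.595) − (109071.1 − 87885.45) / 3260 = −0.474 km.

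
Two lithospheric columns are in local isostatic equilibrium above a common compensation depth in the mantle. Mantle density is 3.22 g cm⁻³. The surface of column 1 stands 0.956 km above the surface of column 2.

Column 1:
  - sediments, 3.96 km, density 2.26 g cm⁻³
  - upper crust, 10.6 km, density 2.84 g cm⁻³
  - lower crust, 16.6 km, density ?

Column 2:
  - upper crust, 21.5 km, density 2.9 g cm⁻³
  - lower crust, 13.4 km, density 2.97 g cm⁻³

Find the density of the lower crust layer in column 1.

2.89 g cm⁻³

Take the compensation level at the base of the deeper column (depth z_c below the surface of column 1) and equate Σ ρ_i t_i down to z_c; mantle fills any gap and the z_c terms cancel.
Column 1: 3.96×2.26 + 10.6×2.84 + 16.6×ρ + (z_c − 31.16)×3.22
Column 2: 0.956×0 + 21.5×2.9 + 13.4×2.97 + (z_c − 0.956 − 34.9)×3.22
The z_c×3.22 term appears on both sides and cancels. Collect the known terms of each column as K = Σ(ρt)_known − 3.22 × (depth of known layers): K_1 = 39.0536 − 3.22×31.16 = −61.2816; K_2 = 102.148 − 3.22×(0.956 + 34.9) = −13.30832.
Balance: K_1 + 16.6×ρ = K_2, so ρ = (K_2 − K_1)/16.6 = 47.9733/16.6 = 2.89 g cm⁻³.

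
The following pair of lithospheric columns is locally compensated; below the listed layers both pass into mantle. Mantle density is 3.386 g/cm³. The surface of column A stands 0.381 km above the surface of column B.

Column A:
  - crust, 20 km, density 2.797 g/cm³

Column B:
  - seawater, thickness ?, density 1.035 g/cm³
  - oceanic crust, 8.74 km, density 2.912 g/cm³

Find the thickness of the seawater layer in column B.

2.7 km

Take the compensation level at the base of the deeper column (depth z_c below the surface of column A) and equate Σ ρ_i t_i down to z_c; mantle fills any gap and the z_c terms cancel.
Column A: 20×2.797 + (z_c − 20)×3.386
Column B: 0.381×0 + x×1.035 + 8.74×2.912 + (z_c − 0.381 − 8.74 − x)×3.386
The z_c×3.386 term appears on both sides and cancels. Collect the known terms of each column as K = Σ(ρt)_known − 3.386 × (depth of known layers): K_A = 55.94 − 3.386×20 = −11.78; K_B = 25.45088 − 3.386×(0.381 + 8.74) = −5.432826.
Balance: K_A = K_B − x×(3.386 − 1.035), so x = (K_B − K_A)/(3.386 − 1.035) = 6.34717/2.351 = 2.7 km.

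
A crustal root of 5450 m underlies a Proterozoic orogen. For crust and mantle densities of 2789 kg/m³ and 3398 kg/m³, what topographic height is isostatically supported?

1190 m

In Airy isostatic equilibrium: ρ_c h = (ρ_m − ρ_c) r.
h = r (ρ_m − ρ_c) / ρ_c = 5450 m × (3398 − 2789) / 2789 = 1190 m.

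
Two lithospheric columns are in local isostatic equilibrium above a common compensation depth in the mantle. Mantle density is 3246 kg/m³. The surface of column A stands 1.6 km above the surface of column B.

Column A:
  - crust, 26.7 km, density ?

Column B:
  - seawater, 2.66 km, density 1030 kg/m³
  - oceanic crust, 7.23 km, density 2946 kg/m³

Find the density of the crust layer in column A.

Take the compensation level at the base of the deeper column (depth z_c below the surface of column A) and equate Σ ρ_i t_i down to z_c; mantle fills any gap and the z_c terms cancel.
Column A: 26.7×ρ + (z_c − 26.7)×3246
Column B: 1.6×0 + 2.66×1030 + 7.23×2946 + (z_c − 1.6 − 9.89)×3246
The z_c×3246 term appears on both sides and cancels. Collect the known terms of each column as K = Σ(ρt)_known − 3246 × (depth of known layers): K_A = 0 − 3246×26.7 = −86668.2; K_B = 24039.38 − 3246×(1.6 + 9.89) = −13257.16.
Balance: K_A + 26.7×ρ = K_B, so ρ = (K_B − K_A)/26.7 = 73411/26.7 = 2750 kg/m³.

2750 kg/m³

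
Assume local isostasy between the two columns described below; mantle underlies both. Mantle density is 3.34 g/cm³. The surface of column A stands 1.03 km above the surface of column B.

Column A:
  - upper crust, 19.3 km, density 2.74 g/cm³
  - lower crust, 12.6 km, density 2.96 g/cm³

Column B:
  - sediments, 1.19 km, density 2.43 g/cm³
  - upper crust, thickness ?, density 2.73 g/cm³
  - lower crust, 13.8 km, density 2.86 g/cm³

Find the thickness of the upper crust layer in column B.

8.56 km

Take the compensation level at the base of the deeper column (depth z_c below the surface of column A) and equate Σ ρ_i t_i down to z_c; mantle fills any gap and the z_c terms cancel.
Column A: 19.3×2.74 + 12.6×2.96 + (z_c − 31.9)×3.34
Column B: 1.03×0 + 1.19×2.43 + x×2.73 + 13.8×2.86 + (z_c − 1.03 − 14.99 − x)×3.34
The z_c×3.34 term appears on both sides and cancels. Collect the known terms of each column as K = Σ(ρt)_known − 3.34 × (depth of known layers): K_A = 90.178 − 3.34×31.9 = −16.368; K_B = 42.3597 − 3.34×(1.03 + 14.99) = −11.1471.
Balance: K_A = K_B − x×(3.34 − 2.73), so x = (K_B − K_A)/(3.34 − 2.73) = 5.2209/0.61 = 8.56 km.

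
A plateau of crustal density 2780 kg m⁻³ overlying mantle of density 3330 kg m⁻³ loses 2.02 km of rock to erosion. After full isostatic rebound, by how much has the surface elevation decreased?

0.334 km

Rebound u = e ρ_c/ρ_m = 2.02 km × 2780/3330 = 1.686 km.
Net surface drop = e − u = 2.02 km − 1.686 km = e (ρ_m − ρ_c)/ρ_m = 0.334 km.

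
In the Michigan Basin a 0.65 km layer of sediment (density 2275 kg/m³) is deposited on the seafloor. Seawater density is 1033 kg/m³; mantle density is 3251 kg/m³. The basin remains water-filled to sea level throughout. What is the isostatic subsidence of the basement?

0.364 km

Submarine loading: the sediment displaces seawater, and the subsidence is in turn flooded, so s (ρ_m − ρ_w) = t (ρ_sed − ρ_w).
s = 0.65 km × (2275 − 1033) / (3251 − 1033) = 0.364 km.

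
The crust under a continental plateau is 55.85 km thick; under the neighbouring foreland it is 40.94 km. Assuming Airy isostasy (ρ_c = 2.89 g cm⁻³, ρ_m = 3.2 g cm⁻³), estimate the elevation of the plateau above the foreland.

Excess crust Δ = 55.85 km − 40.94 km = 14.91 km, split between elevation h and root r with h + r = Δ.
Airy balance ρ_c h = (ρ_m − ρ_c) r gives r = h ρ_c/(ρ_m − ρ_c), so h (1 + ρ_c/(ρ_m − ρ_c)) = Δ, i.e. h = Δ (ρ_m − ρ_c)/ρ_m.
h = 14.91 km × 0.31/3.2 = 1.44 km.

1.44 km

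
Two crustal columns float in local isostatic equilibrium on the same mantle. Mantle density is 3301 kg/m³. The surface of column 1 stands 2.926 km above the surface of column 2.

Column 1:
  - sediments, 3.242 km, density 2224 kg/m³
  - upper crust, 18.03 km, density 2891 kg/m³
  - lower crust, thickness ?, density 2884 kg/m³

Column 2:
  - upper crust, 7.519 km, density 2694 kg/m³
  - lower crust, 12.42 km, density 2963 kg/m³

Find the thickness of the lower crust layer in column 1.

Take the compensation level at the base of the deeper column (depth z_c below the surface of column 1) and equate Σ ρ_i t_i down to z_c; mantle fills any gap and the z_c terms cancel.
Column 1: 3.242×2224 + 18.03×2891 + x×2884 + (z_c − 21.272 − x)×3301
Column 2: 2.926×0 + 7.519×2694 + 12.42×2963 + (z_c − 2.926 − 19.939)×3301
The z_c×3301 term appears on both sides and cancels. Collect the known terms of each column as K = Σ(ρt)_known − 3301 × (depth of known layers): K_1 = 59334.938 − 3301×21.272 = −10883.934; K_2 = 57056.646 − 3301×(2.926 + 19.939) = −18420.719.
Balance: K_1 − x×(3301 − 2884) = K_2, so x = (K_1 − K_2)/(3301 − 2884) = 7536.78/417 = 18.1 km.

18.1 km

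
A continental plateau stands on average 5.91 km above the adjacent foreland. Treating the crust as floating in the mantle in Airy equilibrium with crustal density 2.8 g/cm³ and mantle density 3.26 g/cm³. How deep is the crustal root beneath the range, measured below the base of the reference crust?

36 km

Balancing pressure at the compensation depth: the weight of the topography is balanced by the buoyancy of the root, ρ_c h = (ρ_m − ρ_c) r.
r = h · ρ_c / (ρ_m − ρ_c) = 5.91 km × 2.8 / (3.26 − 2.8) = 36 km.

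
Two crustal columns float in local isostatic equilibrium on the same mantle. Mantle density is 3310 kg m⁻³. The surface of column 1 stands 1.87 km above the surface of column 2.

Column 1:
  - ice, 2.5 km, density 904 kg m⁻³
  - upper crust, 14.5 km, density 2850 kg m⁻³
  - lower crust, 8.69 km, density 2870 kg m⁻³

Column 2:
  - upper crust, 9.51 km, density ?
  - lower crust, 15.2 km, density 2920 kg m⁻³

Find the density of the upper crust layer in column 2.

Take the compensation level at the base of the deeper column (depth z_c below the surface of column 1) and equate Σ ρ_i t_i down to z_c; mantle fills any gap and the z_c terms cancel.
Column 1: 2.5×904 + 14.5×2850 + 8.69×2870 + (z_c − 25.69)×3310
Column 2: 1.87×0 + 9.51×ρ + 15.2×2920 + (z_c − 1.87 − 24.71)×3310
The z_c×3310 term appears on both sides and cancels. Collect the known terms of each column as K = Σ(ρt)_known − 3310 × (depth of known layers): K_1 = 68525.3 − 3310×25.69 = −16508.6; K_2 = 44384 − 3310×(1.87 + 24.71) = −43595.8.
Balance: K_1 = K_2 + 9.51×ρ, so ρ = (K_1 − K_2)/9.51 = 27087.2/9.51 = 2850 kg m⁻³.

2850 kg m⁻³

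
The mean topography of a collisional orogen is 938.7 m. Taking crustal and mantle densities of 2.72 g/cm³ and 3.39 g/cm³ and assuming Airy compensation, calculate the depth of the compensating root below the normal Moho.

In Airy isostatic equilibrium: the weight of the topography is balanced by the buoyancy of the root, ρ_c h = (ρ_m − ρ_c) r.
r = h · ρ_c / (ρ_m − ρ_c) = 938.7 m × 2.72 / (3.39 − 2.72) = 3810 m.

3810 m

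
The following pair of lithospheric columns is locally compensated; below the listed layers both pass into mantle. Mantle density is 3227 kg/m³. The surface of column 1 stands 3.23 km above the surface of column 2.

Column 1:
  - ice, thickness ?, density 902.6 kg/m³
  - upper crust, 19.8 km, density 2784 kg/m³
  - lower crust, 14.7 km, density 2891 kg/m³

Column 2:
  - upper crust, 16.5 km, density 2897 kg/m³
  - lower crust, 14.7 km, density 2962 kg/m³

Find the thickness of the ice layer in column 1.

2.6 km

Take the compensation level at the base of the deeper column (depth z_c below the surface of column 1) and equate Σ ρ_i t_i down to z_c; mantle fills any gap and the z_c terms cancel.
Column 1: x×902.6 + 19.8×2784 + 14.7×2891 + (z_c − 34.5 − x)×3227
Column 2: 3.23×0 + 16.5×2897 + 14.7×2962 + (z_c − 3.23 − 31.2)×3227
The z_c×3227 term appears on both sides and cancels. Collect the known terms of each column as K = Σ(ρt)_known − 3227 × (depth of known layers): K_1 = 97620.9 − 3227×34.5 = −13710.6; K_2 = 91341.9 − 3227×(3.23 + 31.2) = −19763.71.
Balance: K_1 − x×(3227 − 902.6) = K_2, so x = (K_1 − K_2)/(3227 − 902.6) = 6053.11/2324.4 = 2.6 km.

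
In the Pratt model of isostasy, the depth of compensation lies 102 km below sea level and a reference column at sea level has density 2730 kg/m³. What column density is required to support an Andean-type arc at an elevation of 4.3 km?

2620 kg/m³

Pratt balance: ρ_ref D = ρ (D + h).
ρ = ρ_ref D/(D + h) = 2730 × 102 km/(102 km + 4.3 km) = 2620 kg/m³.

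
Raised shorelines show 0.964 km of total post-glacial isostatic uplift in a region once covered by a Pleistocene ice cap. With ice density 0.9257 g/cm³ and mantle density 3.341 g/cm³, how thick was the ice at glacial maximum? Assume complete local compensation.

3.48 km

u = t ρ_ice/ρ_m → t = u ρ_m/ρ_ice = 0.964 km × 3.341/0.9257 = 3.48 km.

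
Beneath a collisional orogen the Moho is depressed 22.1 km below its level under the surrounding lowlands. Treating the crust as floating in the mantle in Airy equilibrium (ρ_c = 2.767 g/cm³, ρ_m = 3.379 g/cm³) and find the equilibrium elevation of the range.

By Archimedes' principle applied to the lithosphere: ρ_c h = (ρ_m − ρ_c) r.
h = r (ρ_m − ρ_c) / ρ_c = 22.1 km × (3.379 − 2.767) / 2.767 = 4.89 km.

4.89 km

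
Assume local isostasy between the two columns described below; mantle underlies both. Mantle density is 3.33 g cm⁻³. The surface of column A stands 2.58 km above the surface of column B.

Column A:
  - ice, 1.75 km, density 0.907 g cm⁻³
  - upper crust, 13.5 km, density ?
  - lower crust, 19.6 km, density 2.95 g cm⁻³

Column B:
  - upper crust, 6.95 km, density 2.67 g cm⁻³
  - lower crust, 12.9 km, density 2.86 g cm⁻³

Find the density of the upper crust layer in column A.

2.77 g cm⁻³

Take the compensation level at the base of the deeper column (depth z_c below the surface of column A) and equate Σ ρ_i t_i down to z_c; mantle fills any gap and the z_c terms cancel.
Column A: 1.75×0.907 + 13.5×ρ + 19.6×2.95 + (z_c − 34.85)×3.33
Column B: 2.58×0 + 6.95×2.67 + 12.9×2.86 + (z_c − 2.58 − 19.85)×3.33
The z_c×3.33 term appears on both sides and cancels. Collect the known terms of each column as K = Σ(ρt)_known − 3.33 × (depth of known layers): K_A = 59.40725 − 3.33×34.85 = −56.64325; K_B = 55.4505 − 3.33×(2.58 + 19.85) = −19.2414.
Balance: K_A + 13.5×ρ = K_B, so ρ = (K_B − K_A)/13.5 = 37.4018/13.5 = 2.77 g cm⁻³.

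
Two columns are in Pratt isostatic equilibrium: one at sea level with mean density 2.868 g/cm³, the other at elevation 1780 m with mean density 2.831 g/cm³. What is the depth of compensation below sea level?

ρ_ref D = ρ (D + h) → D (ρ_ref − ρ) = ρ h.
D = ρ h/(ρ_ref − ρ) = 2.831 × 1780 m/(2.868 − 2.831) = 136000 m.

136000 m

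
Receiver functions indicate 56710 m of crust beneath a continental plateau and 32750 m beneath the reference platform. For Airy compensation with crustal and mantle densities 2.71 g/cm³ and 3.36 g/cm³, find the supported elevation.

Excess crust Δ = 56710 m − 32750 m = 23960 m, split between elevation h and root r with h + r = Δ.
Airy balance ρ_c h = (ρ_m − ρ_c) r gives r = h ρ_c/(ρ_m − ρ_c), so h (1 + ρ_c/(ρ_m − ρ_c)) = Δ, i.e. h = Δ (ρ_m − ρ_c)/ρ_m.
h = 23960 m × 0.65/3.36 = 4640 m.

4640 m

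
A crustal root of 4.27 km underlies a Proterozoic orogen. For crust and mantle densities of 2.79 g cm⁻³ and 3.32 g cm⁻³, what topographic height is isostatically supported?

Equating mass per unit area of the two columns: ρ_c h = (ρ_m − ρ_c) r.
h = r (ρ_m − ρ_c) / ρ_c = 4.27 km × (3.32 − 2.79) / 2.79 = 0.811 km.

0.811 km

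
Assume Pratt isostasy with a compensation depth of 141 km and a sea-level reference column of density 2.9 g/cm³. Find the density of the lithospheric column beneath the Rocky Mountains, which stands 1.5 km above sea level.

Pratt balance: ρ_ref D = ρ (D + h).
ρ = ρ_ref D/(D + h) = 2.9 × 141 km/(141 km + 1.5 km) = 2.87 g/cm³.

2.87 g/cm³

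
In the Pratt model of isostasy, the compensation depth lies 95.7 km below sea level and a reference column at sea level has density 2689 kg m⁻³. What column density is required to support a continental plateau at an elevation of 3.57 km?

Pratt balance: ρ_ref D = ρ (D + h).
ρ = ρ_ref D/(D + h) = 2689 × 95.7 km/(95.7 km + 3.57 km) = 2590 kg m⁻³.

2590 kg m⁻³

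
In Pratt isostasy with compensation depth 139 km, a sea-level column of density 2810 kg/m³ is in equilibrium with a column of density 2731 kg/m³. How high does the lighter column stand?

ρ_ref D = ρ (D + h) → h = D (ρ_ref − ρ)/ρ.
h = 139 km × (2810 − 2731)/2731 = 4.02 km.

4.02 km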